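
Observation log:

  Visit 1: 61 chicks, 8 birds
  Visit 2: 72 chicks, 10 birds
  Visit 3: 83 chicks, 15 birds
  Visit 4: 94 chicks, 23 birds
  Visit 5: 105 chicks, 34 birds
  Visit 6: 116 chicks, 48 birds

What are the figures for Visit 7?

127 chicks, 65 birds

Chicks: +11 each step; 61, 72, 83, 94, 105, 116 → 127.
Birds: differences are 2, 5, 8, … (increasing by 3 each time), so 8, 10, 15, 23, 34, 48 → 65.
Combining the parts gives 127 chicks, 65 birds.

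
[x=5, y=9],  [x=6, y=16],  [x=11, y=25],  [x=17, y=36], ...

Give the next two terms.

X goes 5, 6, 11, 17 → 28 → 45 (each term is the sum of the two before it).
For the y, perfect squares: 3², 4², 5², …: 9, 16, 25, 36 → 49 → 64.
Putting the parts together: [x=28, y=49] and then [x=45, y=64].

[x=28, y=49], [x=45, y=64]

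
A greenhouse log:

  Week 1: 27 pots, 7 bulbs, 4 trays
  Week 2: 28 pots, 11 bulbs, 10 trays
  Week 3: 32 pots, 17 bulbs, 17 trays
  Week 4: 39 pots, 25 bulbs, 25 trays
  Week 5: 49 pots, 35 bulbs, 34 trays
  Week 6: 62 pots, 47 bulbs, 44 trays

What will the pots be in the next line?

78

Pots: differences are 1, 4, 7, … (increasing by 3 each time); 27, 28, 32, 39, 49, 62 → 78.
Bulbs: 7, 11, 17, 25, 35, 47 → 61 (differences are 4, 6, 8, … (increasing by 2 each time)).
Trays goes 4, 10, 17, 25, 34, 44 → 55 (differences are 6, 7, 8, … (increasing by 1 each time)).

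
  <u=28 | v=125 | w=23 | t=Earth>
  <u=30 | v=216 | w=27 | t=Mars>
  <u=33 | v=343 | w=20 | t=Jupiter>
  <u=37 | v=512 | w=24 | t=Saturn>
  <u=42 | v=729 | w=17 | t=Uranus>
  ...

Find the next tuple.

U: differences are 2, 3, 4, … (increasing by 1 each time), so 28, 30, 33, 37, 42 → 48.
V: 125, 216, 343, 512, 729 → 1000 (perfect cubes: 5³, 6³, 7³, …).
W: alternating steps +4, −7, +4, −7, …; 23, 27, 20, 24, 17 → 21.
T goes Earth, Mars, Jupiter, Saturn, Uranus → Neptune (runs through the planets Mercury→Neptune).
Combining the parts gives <u=48 | v=1000 | w=21 | t=Neptune>.

<u=48 | v=1000 | w=21 | t=Neptune>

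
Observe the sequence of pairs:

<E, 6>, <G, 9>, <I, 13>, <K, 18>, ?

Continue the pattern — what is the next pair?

<M, 24>

Letter goes E, G, I, K → M (letters move forward 2 places in the alphabet).
Second entry — differences are 3, 4, 5, … (increasing by 1 each time): 6, 9, 13, 18 → 24.
Putting it together: <M, 24>.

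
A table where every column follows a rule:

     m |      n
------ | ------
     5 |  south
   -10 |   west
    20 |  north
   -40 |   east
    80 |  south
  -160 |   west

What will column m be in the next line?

Column m — ×(-2) each step: 5, -10, 20, -40, 80, -160 → 320.

320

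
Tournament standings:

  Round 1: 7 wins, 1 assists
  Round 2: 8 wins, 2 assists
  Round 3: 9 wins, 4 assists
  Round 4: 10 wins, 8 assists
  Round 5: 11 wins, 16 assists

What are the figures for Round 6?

For the wins, +1 each step: 7, 8, 9, 10, 11 → 12.
For the assists, ×2 each step: 1, 2, 4, 8, 16 → 32.
Putting it together: 12 wins, 32 assists.

12 wins, 32 assists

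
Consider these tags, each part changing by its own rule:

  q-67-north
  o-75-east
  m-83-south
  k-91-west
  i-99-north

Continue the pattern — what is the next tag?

g-107-east

Letter: letters move back 2 places in the alphabet, so q, o, m, k, i → g.
Second component: 67, 75, 83, 91, 99 → 107 (+8 each step).
Direction: repeats north → east → south → west; north, east, south, west, north → east.
Combining the parts gives g-107-east.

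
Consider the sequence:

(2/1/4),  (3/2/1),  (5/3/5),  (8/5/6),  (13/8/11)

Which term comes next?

(21/13/17)

First entry: each term is the sum of the two before it; 2, 3, 5, 8, 13 → 21.
Second entry: 1, 2, 3, 5, 8 → 13 (each term is the sum of the two before it).
Third entry — each term is the sum of the two before it: 4, 1, 5, 6, 11 → 17.
Putting it together: (21/13/17).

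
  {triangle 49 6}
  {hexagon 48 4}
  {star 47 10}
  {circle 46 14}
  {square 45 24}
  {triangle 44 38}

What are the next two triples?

{hexagon 43 62}, {star 42 100}

Shape: repeats triangle → hexagon → star → circle → square; triangle, hexagon, star, circle, square, triangle → hexagon → star.
Second component — −1 each step: 49, 48, 47, 46, 45, 44 → 43 → 42.
Third component: each term is the sum of the two before it, so 6, 4, 10, 14, 24, 38 → 62 → 100.
Putting the parts together: {hexagon 43 62} and then {star 42 100}.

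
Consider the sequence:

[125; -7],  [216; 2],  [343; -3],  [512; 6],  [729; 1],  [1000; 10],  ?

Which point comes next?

[1331; 5]

First part — perfect cubes: 5³, 6³, 7³, …: 125, 216, 343, 512, 729, 1000 → 1331.
Second part goes -7, 2, -3, 6, 1, 10 → 5 (alternating steps +9, −5, +9, −5, …).
So the next point is [1331; 5].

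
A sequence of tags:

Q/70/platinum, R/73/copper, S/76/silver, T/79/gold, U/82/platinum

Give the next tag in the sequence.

V/85/copper

For the letter, letters move forward 1 place in the alphabet: Q, R, S, T, U → V.
Second component goes 70, 73, 76, 79, 82 → 85 (+3 each step).
Metal: platinum, copper, silver, gold, platinum → copper (repeats platinum → copper → silver → gold).
Combining the parts gives V/85/copper.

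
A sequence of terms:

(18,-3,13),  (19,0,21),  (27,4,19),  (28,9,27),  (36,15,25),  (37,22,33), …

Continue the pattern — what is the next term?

(45,30,31)

First part: alternating steps +1, +8, +1, +8, …; 18, 19, 27, 28, 36, 37 → 45.
Second part goes -3, 0, 4, 9, 15, 22 → 30 (differences are 3, 4, 5, … (increasing by 1 each time)).
Third part: alternating steps +8, −2, +8, −2, …, so 13, 21, 19, 27, 25, 33 → 31.
Combining the parts gives (45,30,31).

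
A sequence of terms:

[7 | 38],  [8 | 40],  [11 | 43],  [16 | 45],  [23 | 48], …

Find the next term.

[32 | 50]

For the first component, differences are 1, 3, 5, … (increasing by 2 each time): 7, 8, 11, 16, 23 → 32.
For the second component, alternating steps +2, +3, +2, +3, …: 38, 40, 43, 45, 48 → 50.
Putting it together: [32 | 50].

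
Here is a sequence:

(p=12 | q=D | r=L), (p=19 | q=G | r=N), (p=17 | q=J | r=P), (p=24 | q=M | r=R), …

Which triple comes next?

P: alternating steps +7, −2, +7, −2, …; 12, 19, 17, 24 → 22.
Q goes D, G, J, M → P (letters move forward 3 places in the alphabet).
R: letters move forward 2 places in the alphabet; L, N, P, R → T.
Putting it together: (p=22 | q=P | r=T).

(p=22 | q=P | r=T)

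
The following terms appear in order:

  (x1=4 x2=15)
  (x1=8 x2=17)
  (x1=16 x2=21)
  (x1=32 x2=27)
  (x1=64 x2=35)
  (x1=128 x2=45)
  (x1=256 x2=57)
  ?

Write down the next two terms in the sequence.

For the x1, ×2 each step: 4, 8, 16, 32, 64, 128, 256 → 512 → 1024.
X2 — differences are 2, 4, 6, … (increasing by 2 each time): 15, 17, 21, 27, 35, 45, 57 → 71 → 87.
So the next two terms are (x1=512 x2=71) and (x1=1024 x2=87).

(x1=512 x2=71), (x1=1024 x2=87)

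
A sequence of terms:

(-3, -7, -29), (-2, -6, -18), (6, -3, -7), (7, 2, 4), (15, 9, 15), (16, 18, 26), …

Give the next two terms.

First entry — alternating steps +1, +8, +1, +8, …: -3, -2, 6, 7, 15, 16 → 24 → 25.
Second entry: differences are 1, 3, 5, … (increasing by 2 each time); -7, -6, -3, 2, 9, 18 → 29 → 42.
Third entry: +11 each step, so -29, -18, -7, 4, 15, 26 → 37 → 48.
Putting the parts together: (24, 29, 37) and then (25, 42, 48).

(24, 29, 37), (25, 42, 48)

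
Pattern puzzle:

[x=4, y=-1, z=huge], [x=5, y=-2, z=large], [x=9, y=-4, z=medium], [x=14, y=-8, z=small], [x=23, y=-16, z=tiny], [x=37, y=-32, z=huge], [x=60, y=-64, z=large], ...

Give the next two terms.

X goes 4, 5, 9, 14, 23, 37, 60 → 97 → 157 (each term is the sum of the two before it).
Y: ×2 each step, so -1, -2, -4, -8, -16, -32, -64 → -128 → -256.
Z: repeats huge → large → medium → small → tiny; huge, large, medium, small, tiny, huge, large → medium → small.
So the next two terms are [x=97, y=-128, z=medium] and [x=157, y=-256, z=small].

[x=97, y=-128, z=medium], [x=157, y=-256, z=small]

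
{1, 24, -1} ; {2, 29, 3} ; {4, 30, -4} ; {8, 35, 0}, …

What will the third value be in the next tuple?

First value: ×2 each step, so 1, 2, 4, 8 → 16.
Second value: alternating steps +5, +1, +5, +1, …; 24, 29, 30, 35 → 36.
Third value goes -1, 3, -4, 0 → -7 (alternating steps +4, −7, +4, −7, …).

-7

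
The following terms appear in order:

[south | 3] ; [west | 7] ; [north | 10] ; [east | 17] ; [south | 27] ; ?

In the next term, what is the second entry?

44

Second entry: each term is the sum of the two before it; 3, 7, 10, 17, 27 → 44.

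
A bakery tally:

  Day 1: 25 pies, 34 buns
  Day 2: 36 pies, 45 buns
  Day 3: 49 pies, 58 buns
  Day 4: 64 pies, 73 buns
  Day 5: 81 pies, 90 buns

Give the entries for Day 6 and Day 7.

100 pies, 109 buns; 121 pies, 130 buns

Pies: 25, 36, 49, 64, 81 → 100 → 121 (perfect squares: 5², 6², 7², …).
Buns — always 9 more than the pies: 34, 45, 58, 73, 90 → 109 → 130.
So the next two records are 100 pies, 109 buns and 121 pies, 130 buns.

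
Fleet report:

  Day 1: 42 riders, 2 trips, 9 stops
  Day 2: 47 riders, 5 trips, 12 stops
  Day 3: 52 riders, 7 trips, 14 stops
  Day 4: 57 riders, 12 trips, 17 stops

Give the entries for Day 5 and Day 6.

Riders: +5 each step, so 42, 47, 52, 57 → 62 → 67.
For the trips, each term is the sum of the two before it: 2, 5, 7, 12 → 19 → 31.
Stops: 9, 12, 14, 17 → 19 → 22 (alternating steps +3, +2, +3, +2, …).
Putting the parts together: 62 riders, 19 trips, 19 stops and then 67 riders, 31 trips, 22 stops.

62 riders, 19 trips, 19 stops; 67 riders, 31 trips, 22 stops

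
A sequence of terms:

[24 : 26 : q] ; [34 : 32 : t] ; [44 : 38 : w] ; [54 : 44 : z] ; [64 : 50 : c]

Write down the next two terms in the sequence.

First part: 24, 34, 44, 54, 64 → 74 → 84 (+10 each step).
Second part — +6 each step: 26, 32, 38, 44, 50 → 56 → 62.
Letter: letters move forward 3 places in the alphabet, wrapping Z→A; q, t, w, z, c → f → i.
Putting the parts together: [74 : 56 : f] and then [84 : 62 : i].

[74 : 56 : f], [84 : 62 : i]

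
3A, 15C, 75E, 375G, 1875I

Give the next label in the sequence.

For the first component, ×5 each step: 3, 15, 75, 375, 1875 → 9375.
Letter: A, C, E, G, I → K (letters move forward 2 places in the alphabet).
Putting it together: 9375K.

9375K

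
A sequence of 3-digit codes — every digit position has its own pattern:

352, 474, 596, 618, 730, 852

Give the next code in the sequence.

974

First digit — +1 each step, mod 10: 3, 4, 5, 6, 7, 8 → 9.
Second digit: +2 each step, mod 10, so 5, 7, 9, 1, 3, 5 → 7.
Third digit goes 2, 4, 6, 8, 0, 2 → 4 (+2 each step, mod 10).
Putting it together: 974.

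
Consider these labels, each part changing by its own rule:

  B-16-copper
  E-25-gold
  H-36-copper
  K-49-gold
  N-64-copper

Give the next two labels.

Letter: B, E, H, K, N → Q → T (letters move forward 3 places in the alphabet).
Second component: 16, 25, 36, 49, 64 → 81 → 100 (perfect squares: 4², 5², 6², …).
Metal — alternates copper ↔ gold: copper, gold, copper, gold, copper → gold → copper.
Putting the parts together: Q-81-gold and then T-100-copper.

Q-81-gold, T-100-copper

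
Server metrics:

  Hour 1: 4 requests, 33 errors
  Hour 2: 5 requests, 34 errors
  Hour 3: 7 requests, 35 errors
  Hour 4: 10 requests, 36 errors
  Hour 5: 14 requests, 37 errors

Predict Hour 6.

Requests — differences are 1, 2, 3, … (increasing by 1 each time): 4, 5, 7, 10, 14 → 19.
Errors: +1 each step, so 33, 34, 35, 36, 37 → 38.
So the next line is 19 requests, 38 errors.

19 requests, 38 errors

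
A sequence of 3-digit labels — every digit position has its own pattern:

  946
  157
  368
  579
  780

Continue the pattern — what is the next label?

991

First digit: +2 each step, mod 10, so 9, 1, 3, 5, 7 → 9.
Second digit: 4, 5, 6, 7, 8 → 9 (+1 each step, mod 10).
Third digit: +1 each step, mod 10; 6, 7, 8, 9, 0 → 1.
Putting it together: 991.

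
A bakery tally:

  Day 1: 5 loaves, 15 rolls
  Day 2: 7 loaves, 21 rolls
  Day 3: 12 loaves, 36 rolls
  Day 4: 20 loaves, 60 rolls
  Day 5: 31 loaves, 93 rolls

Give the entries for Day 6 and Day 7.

45 loaves, 135 rolls; 62 loaves, 186 rolls

Loaves goes 5, 7, 12, 20, 31 → 45 → 62 (differences are 2, 5, 8, … (increasing by 3 each time)).
Rolls: 15, 21, 36, 60, 93 → 135 → 186 (always 3 × the loaves).
Putting the parts together: 45 loaves, 135 rolls and then 62 loaves, 186 rolls.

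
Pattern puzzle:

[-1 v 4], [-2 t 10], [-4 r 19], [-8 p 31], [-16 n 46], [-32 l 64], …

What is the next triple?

First slot: ×2 each step; -1, -2, -4, -8, -16, -32 → -64.
For the letter, letters move back 2 places in the alphabet: v, t, r, p, n, l → j.
For the third slot, differences are 6, 9, 12, … (increasing by 3 each time): 4, 10, 19, 31, 46, 64 → 85.
Combining the parts gives [-64 j 85].

[-64 j 85]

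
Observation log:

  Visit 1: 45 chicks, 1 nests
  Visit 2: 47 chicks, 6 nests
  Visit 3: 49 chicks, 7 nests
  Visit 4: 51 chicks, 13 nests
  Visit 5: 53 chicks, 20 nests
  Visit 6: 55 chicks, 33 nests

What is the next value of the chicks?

57

For the chicks, +2 each step: 45, 47, 49, 51, 53, 55 → 57.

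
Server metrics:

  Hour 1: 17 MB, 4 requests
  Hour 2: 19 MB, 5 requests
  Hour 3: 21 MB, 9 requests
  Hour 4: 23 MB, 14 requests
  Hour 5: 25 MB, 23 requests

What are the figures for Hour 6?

MB: 17, 19, 21, 23, 25 → 27 (+2 each step).
Requests goes 4, 5, 9, 14, 23 → 37 (each term is the sum of the two before it).
Combining the parts gives 27 MB, 37 requests.

27 MB, 37 requests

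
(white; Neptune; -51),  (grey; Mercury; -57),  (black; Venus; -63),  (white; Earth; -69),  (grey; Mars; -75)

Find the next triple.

(black; Jupiter; -81)

Shade: repeats white → grey → black; white, grey, black, white, grey → black.
Planet: runs through the planets Mercury→Neptune; Neptune, Mercury, Venus, Earth, Mars → Jupiter.
Third value: −6 each step, so -51, -57, -63, -69, -75 → -81.
So the next triple is (black; Jupiter; -81).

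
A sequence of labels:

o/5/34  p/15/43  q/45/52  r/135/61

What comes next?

s/405/70

Letter goes o, p, q, r → s (letters move forward 1 place in the alphabet).
Second component: ×3 each step; 5, 15, 45, 135 → 405.
Third component: +9 each step; 34, 43, 52, 61 → 70.
Putting it together: s/405/70.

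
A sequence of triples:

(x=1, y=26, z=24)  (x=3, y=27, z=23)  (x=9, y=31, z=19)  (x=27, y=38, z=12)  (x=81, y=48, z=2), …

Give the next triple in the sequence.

(x=243, y=61, z=-11)

X goes 1, 3, 9, 27, 81 → 243 (×3 each step).
Y — differences are 1, 4, 7, … (increasing by 3 each time): 26, 27, 31, 38, 48 → 61.
Z: 24, 23, 19, 12, 2 → -11 (together with the y always sums to 50).
So the next triple is (x=243, y=61, z=-11).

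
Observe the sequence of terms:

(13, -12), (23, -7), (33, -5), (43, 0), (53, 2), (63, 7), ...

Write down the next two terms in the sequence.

(73, 9), (83, 14)

First component goes 13, 23, 33, 43, 53, 63 → 73 → 83 (+10 each step).
Second component — alternating steps +5, +2, +5, +2, …: -12, -7, -5, 0, 2, 7 → 9 → 14.
So the next two terms are (73, 9) and (83, 14).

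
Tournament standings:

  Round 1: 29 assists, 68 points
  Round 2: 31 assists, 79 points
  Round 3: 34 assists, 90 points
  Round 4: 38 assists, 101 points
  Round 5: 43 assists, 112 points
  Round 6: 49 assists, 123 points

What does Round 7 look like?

56 assists, 134 points

For the assists, differences are 2, 3, 4, … (increasing by 1 each time): 29, 31, 34, 38, 43, 49 → 56.
For the points, +11 each step: 68, 79, 90, 101, 112, 123 → 134.
Combining the parts gives 56 assists, 134 points.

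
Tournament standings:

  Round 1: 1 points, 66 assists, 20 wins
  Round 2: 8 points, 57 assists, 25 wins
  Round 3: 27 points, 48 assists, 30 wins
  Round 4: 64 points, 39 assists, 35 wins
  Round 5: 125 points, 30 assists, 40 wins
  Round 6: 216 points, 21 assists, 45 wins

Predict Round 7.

343 points, 12 assists, 50 wins

Points goes 1, 8, 27, 64, 125, 216 → 343 (perfect cubes: 1³, 2³, 3³, …).
Assists — −9 each step: 66, 57, 48, 39, 30, 21 → 12.
For the wins, +5 each step: 20, 25, 30, 35, 40, 45 → 50.
So the next line is 343 points, 12 assists, 50 wins.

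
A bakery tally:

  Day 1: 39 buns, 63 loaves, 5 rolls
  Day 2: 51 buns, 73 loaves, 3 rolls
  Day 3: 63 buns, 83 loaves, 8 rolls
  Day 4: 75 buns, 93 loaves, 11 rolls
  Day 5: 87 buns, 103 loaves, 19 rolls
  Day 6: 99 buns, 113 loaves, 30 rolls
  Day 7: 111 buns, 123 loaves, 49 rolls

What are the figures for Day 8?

123 buns, 133 loaves, 79 rolls

Buns: +12 each step; 39, 51, 63, 75, 87, 99, 111 → 123.
Loaves: +10 each step; 63, 73, 83, 93, 103, 113, 123 → 133.
Rolls: each term is the sum of the two before it, so 5, 3, 8, 11, 19, 30, 49 → 79.
Combining the parts gives 123 buns, 133 loaves, 79 rolls.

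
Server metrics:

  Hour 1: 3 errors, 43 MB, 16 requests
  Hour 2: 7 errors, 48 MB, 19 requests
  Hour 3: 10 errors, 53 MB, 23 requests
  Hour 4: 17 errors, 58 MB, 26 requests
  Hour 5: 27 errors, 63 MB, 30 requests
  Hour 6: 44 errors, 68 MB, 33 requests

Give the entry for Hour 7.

71 errors, 73 MB, 37 requests

Errors goes 3, 7, 10, 17, 27, 44 → 71 (each term is the sum of the two before it).
For the MB, +5 each step: 43, 48, 53, 58, 63, 68 → 73.
For the requests, alternating steps +3, +4, +3, +4, …: 16, 19, 23, 26, 30, 33 → 37.
Combining the parts gives 71 errors, 73 MB, 37 requests.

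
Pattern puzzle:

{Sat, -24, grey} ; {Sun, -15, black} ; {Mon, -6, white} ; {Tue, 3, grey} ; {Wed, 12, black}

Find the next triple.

{Thu, 21, white}

Day: runs through the weekdays Mon→Sun; Sat, Sun, Mon, Tue, Wed → Thu.
For the second part, +9 each step: -24, -15, -6, 3, 12 → 21.
Shade goes grey, black, white, grey, black → white (repeats grey → black → white).
So the next triple is {Thu, 21, white}.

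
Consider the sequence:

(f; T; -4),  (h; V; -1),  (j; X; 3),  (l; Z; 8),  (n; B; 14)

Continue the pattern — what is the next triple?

(p; D; 21)

First letter: letters move forward 2 places in the alphabet, so f, h, j, l, n → p.
Second letter — letters move forward 2 places in the alphabet, wrapping Z→A: T, V, X, Z, B → D.
Third value: -4, -1, 3, 8, 14 → 21 (differences are 3, 4, 5, … (increasing by 1 each time)).
Putting it together: (p; D; 21).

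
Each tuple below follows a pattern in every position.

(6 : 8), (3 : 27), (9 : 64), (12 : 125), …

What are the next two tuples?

First entry goes 6, 3, 9, 12 → 21 → 33 (each term is the sum of the two before it).
Second entry: perfect cubes: 2³, 3³, 4³, …; 8, 27, 64, 125 → 216 → 343.
So the next two tuples are (21 : 216) and (33 : 343).

(21 : 216), (33 : 343)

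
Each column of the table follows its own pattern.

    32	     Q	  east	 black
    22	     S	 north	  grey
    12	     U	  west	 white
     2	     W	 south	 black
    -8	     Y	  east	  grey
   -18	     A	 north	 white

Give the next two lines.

-28  C  west  black; -38  E  south  grey

First component — −10 each step: 32, 22, 12, 2, -8, -18 → -28 → -38.
Letter goes Q, S, U, W, Y, A → C → E (letters move forward 2 places in the alphabet, wrapping Z→A).
Direction: east, north, west, south, east, north → west → south (repeats east → north → west → south).
Shade goes black, grey, white, black, grey, white → black → grey (repeats black → grey → white).
So the next two lines are -28  C  west  black and -38  E  south  grey.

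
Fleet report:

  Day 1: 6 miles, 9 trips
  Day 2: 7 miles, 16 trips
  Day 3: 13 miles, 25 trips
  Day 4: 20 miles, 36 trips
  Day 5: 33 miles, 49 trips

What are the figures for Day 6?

Miles: each term is the sum of the two before it; 6, 7, 13, 20, 33 → 53.
Trips: perfect squares: 3², 4², 5², …, so 9, 16, 25, 36, 49 → 64.
Putting it together: 53 miles, 64 trips.

53 miles, 64 trips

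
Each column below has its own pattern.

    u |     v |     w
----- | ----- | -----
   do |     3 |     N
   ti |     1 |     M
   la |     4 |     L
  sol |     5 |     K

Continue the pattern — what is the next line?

fa  9  J

Column u: runs backward through the solfège scale do→ti, so do, ti, la, sol → fa.
Column v goes 3, 1, 4, 5 → 9 (each term is the sum of the two before it).
Column w: N, M, L, K → J (letters move back 1 place in the alphabet).
Putting it together: fa  9  J.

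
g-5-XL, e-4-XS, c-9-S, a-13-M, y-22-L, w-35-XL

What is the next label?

Letter: letters move back 2 places in the alphabet, wrapping A→Z; g, e, c, a, y, w → u.
Second component goes 5, 4, 9, 13, 22, 35 → 57 (each term is the sum of the two before it).
Size: repeats XL → XS → S → M → L, so XL, XS, S, M, L, XL → XS.
So the next label is u-57-XS.

u-57-XS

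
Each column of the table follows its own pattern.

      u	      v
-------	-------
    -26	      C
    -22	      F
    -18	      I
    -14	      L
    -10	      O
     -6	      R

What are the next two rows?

-2  U; 2  X

For the column u, +4 each step: -26, -22, -18, -14, -10, -6 → -2 → 2.
Column v: C, F, I, L, O, R → U → X (letters move forward 3 places in the alphabet).
Putting the parts together: -2  U and then 2  X.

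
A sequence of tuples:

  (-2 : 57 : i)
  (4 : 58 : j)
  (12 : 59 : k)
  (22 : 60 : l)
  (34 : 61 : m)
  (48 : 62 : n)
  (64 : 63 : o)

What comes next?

For the first entry, differences are 6, 8, 10, … (increasing by 2 each time): -2, 4, 12, 22, 34, 48, 64 → 82.
For the second entry, +1 each step: 57, 58, 59, 60, 61, 62, 63 → 64.
For the letter, letters move forward 1 place in the alphabet: i, j, k, l, m, n, o → p.
So the next tuple is (82 : 64 : p).

(82 : 64 : p)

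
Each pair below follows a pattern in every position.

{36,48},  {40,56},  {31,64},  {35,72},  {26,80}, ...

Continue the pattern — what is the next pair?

{30,88}

First component goes 36, 40, 31, 35, 26 → 30 (alternating steps +4, −9, +4, −9, …).
Second component: +8 each step, so 48, 56, 64, 72, 80 → 88.
Putting it together: {30,88}.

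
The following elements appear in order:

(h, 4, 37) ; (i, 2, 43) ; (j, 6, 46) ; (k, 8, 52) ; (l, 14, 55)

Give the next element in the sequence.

(m, 22, 61)

Letter: h, i, j, k, l → m (letters move forward 1 place in the alphabet).
Second component: each term is the sum of the two before it; 4, 2, 6, 8, 14 → 22.
Third component goes 37, 43, 46, 52, 55 → 61 (alternating steps +6, +3, +6, +3, …).
So the next element is (m, 22, 61).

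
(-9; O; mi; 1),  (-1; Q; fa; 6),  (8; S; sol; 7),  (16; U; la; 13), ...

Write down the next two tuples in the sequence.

(25; W; ti; 20), (33; Y; do; 33)

First component: alternating steps +8, +9, +8, +9, …; -9, -1, 8, 16 → 25 → 33.
Letter goes O, Q, S, U → W → Y (letters move forward 2 places in the alphabet).
Note: runs through the solfège scale do→ti; mi, fa, sol, la → ti → do.
Fourth component: 1, 6, 7, 13 → 20 → 33 (each term is the sum of the two before it).
Putting the parts together: (25; W; ti; 20) and then (33; Y; do; 33).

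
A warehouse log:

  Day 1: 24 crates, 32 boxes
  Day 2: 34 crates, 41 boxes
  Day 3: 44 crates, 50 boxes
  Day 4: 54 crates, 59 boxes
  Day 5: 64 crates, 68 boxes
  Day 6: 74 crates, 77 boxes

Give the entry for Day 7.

Crates: +10 each step, so 24, 34, 44, 54, 64, 74 → 84.
Boxes: +9 each step, so 32, 41, 50, 59, 68, 77 → 86.
Putting it together: 84 crates, 86 boxes.

84 crates, 86 boxes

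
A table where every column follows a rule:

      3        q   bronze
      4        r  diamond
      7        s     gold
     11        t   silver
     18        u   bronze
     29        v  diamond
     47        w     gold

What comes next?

First component: each term is the sum of the two before it, so 3, 4, 7, 11, 18, 29, 47 → 76.
Letter: letters move forward 1 place in the alphabet, so q, r, s, t, u, v, w → x.
Rank goes bronze, diamond, gold, silver, bronze, diamond, gold → silver (repeats bronze → diamond → gold → silver).
Putting it together: 76  x  silver.

76  x  silver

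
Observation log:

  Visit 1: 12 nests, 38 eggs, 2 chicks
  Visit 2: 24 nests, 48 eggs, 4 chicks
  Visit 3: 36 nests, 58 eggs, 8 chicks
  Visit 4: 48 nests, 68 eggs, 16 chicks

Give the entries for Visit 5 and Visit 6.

60 nests, 78 eggs, 32 chicks; 72 nests, 88 eggs, 64 chicks

For the nests, +12 each step: 12, 24, 36, 48 → 60 → 72.
For the eggs, +10 each step: 38, 48, 58, 68 → 78 → 88.
Chicks: 2, 4, 8, 16 → 32 → 64 (×2 each step).
Putting the parts together: 60 nests, 78 eggs, 32 chicks and then 72 nests, 88 eggs, 64 chicks.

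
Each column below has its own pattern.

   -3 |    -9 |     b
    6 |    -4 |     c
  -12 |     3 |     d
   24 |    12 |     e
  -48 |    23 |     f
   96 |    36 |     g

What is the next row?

First component: -3, 6, -12, 24, -48, 96 → -192 (×(-2) each step).
Second component — differences are 5, 7, 9, … (increasing by 2 each time): -9, -4, 3, 12, 23, 36 → 51.
Letter — letters move forward 1 place in the alphabet: b, c, d, e, f, g → h.
So the next row is -192  51  h.

-192  51  h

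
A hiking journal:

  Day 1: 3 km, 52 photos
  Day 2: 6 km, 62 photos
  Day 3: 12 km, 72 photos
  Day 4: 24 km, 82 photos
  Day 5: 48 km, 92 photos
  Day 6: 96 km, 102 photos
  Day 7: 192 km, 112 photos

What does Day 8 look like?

Km goes 3, 6, 12, 24, 48, 96, 192 → 384 (×2 each step).
For the photos, +10 each step: 52, 62, 72, 82, 92, 102, 112 → 122.
So the next record is 384 km, 122 photos.

384 km, 122 photos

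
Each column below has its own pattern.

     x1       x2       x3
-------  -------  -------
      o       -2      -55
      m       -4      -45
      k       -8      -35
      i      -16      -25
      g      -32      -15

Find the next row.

e  -64  -5

For the column x1, letters move back 2 places in the alphabet: o, m, k, i, g → e.
Column x2: ×2 each step; -2, -4, -8, -16, -32 → -64.
Column x3: +10 each step; -55, -45, -35, -25, -15 → -5.
So the next row is e  -64  -5.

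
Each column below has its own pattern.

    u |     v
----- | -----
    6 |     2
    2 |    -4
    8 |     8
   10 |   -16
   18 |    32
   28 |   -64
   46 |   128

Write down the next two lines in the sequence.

74  -256; 120  512

Column u: each term is the sum of the two before it; 6, 2, 8, 10, 18, 28, 46 → 74 → 120.
Column v goes 2, -4, 8, -16, 32, -64, 128 → -256 → 512 (×(-2) each step).
Putting the parts together: 74  -256 and then 120  512.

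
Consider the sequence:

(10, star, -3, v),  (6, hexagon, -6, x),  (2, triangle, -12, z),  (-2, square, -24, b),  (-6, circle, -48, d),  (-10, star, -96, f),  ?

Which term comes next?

First slot: 10, 6, 2, -2, -6, -10 → -14 (−4 each step).
Shape: repeats star → hexagon → triangle → square → circle, so star, hexagon, triangle, square, circle, star → hexagon.
Third slot goes -3, -6, -12, -24, -48, -96 → -192 (×2 each step).
For the letter, letters move forward 2 places in the alphabet, wrapping Z→A: v, x, z, b, d, f → h.
Putting it together: (-14, hexagon, -192, h).

(-14, hexagon, -192, h)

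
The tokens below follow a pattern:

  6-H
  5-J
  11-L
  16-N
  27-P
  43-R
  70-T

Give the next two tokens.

First component: each term is the sum of the two before it, so 6, 5, 11, 16, 27, 43, 70 → 113 → 183.
Letter: letters move forward 2 places in the alphabet; H, J, L, N, P, R, T → V → X.
So the next two tokens are 113-V and 183-X.

113-V then 183-X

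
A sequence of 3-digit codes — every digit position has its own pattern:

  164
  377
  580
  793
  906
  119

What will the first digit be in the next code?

First digit goes 1, 3, 5, 7, 9, 1 → 3 (+2 each step, mod 10).

3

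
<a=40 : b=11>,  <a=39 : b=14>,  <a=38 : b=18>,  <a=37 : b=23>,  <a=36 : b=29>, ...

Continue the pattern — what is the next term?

A: −1 each step, so 40, 39, 38, 37, 36 → 35.
B: differences are 3, 4, 5, … (increasing by 1 each time); 11, 14, 18, 23, 29 → 36.
Putting it together: <a=35 : b=36>.

<a=35 : b=36>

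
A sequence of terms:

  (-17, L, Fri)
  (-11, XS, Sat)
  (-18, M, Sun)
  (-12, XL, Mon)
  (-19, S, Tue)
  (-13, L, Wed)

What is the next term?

For the first entry, alternating steps +6, −7, +6, −7, …: -17, -11, -18, -12, -19, -13 → -20.
For the size, repeats L → XS → M → XL → S: L, XS, M, XL, S, L → XS.
Day: runs through the weekdays Mon→Sun, so Fri, Sat, Sun, Mon, Tue, Wed → Thu.
Combining the parts gives (-20, XS, Thu).

(-20, XS, Thu)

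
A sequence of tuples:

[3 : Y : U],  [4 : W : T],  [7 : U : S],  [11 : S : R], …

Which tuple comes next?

[18 : Q : Q]

First value: each term is the sum of the two before it; 3, 4, 7, 11 → 18.
For the first letter, letters move back 2 places in the alphabet: Y, W, U, S → Q.
For the second letter, letters move back 1 place in the alphabet: U, T, S, R → Q.
Combining the parts gives [18 : Q : Q].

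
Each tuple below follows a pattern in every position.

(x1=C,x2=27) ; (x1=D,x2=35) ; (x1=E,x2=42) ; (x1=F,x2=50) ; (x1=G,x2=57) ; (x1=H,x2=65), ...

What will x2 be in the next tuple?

X2 goes 27, 35, 42, 50, 57, 65 → 72 (alternating steps +8, +7, +8, +7, …).

72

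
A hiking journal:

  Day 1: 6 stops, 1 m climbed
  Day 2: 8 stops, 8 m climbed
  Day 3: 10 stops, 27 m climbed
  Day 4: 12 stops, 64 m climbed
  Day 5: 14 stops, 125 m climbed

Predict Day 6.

Stops — +2 each step: 6, 8, 10, 12, 14 → 16.
M climbed: perfect cubes: 1³, 2³, 3³, …, so 1, 8, 27, 64, 125 → 216.
Putting it together: 16 stops, 216 m climbed.

16 stops, 216 m climbed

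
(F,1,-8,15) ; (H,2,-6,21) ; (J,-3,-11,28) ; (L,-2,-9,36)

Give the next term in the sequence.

For the letter, letters move forward 2 places in the alphabet: F, H, J, L → N.
Second part: alternating steps +1, −5, +1, −5, …, so 1, 2, -3, -2 → -7.
Third part goes -8, -6, -11, -9 → -14 (alternating steps +2, −5, +2, −5, …).
Fourth part: differences are 6, 7, 8, … (increasing by 1 each time); 15, 21, 28, 36 → 45.
So the next term is (N,-7,-14,45).

(N,-7,-14,45)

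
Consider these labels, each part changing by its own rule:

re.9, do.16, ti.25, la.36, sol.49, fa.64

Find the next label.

mi.81

Note goes re, do, ti, la, sol, fa → mi (runs backward through the solfège scale do→ti).
Second component — perfect squares: 3², 4², 5², …: 9, 16, 25, 36, 49, 64 → 81.
Putting it together: mi.81.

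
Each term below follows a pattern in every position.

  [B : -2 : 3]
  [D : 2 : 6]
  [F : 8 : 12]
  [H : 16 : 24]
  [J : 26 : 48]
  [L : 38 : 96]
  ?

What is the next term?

Letter goes B, D, F, H, J, L → N (letters move forward 2 places in the alphabet).
For the second value, differences are 4, 6, 8, … (increasing by 2 each time): -2, 2, 8, 16, 26, 38 → 52.
For the third value, ×2 each step: 3, 6, 12, 24, 48, 96 → 192.
Putting it together: [N : 52 : 192].

[N : 52 : 192]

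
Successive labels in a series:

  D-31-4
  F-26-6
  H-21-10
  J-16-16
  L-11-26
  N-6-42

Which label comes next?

P-1-68

Letter: D, F, H, J, L, N → P (letters move forward 2 places in the alphabet).
Second component: −5 each step, so 31, 26, 21, 16, 11, 6 → 1.
Third component: 4, 6, 10, 16, 26, 42 → 68 (each term is the sum of the two before it).
Combining the parts gives P-1-68.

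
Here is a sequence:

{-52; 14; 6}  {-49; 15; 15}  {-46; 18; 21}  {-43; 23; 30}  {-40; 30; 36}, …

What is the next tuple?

{-37; 39; 45}

First entry: +3 each step; -52, -49, -46, -43, -40 → -37.
Second entry: differences are 1, 3, 5, … (increasing by 2 each time), so 14, 15, 18, 23, 30 → 39.
Third entry: alternating steps +9, +6, +9, +6, …, so 6, 15, 21, 30, 36 → 45.
Combining the parts gives {-37; 39; 45}.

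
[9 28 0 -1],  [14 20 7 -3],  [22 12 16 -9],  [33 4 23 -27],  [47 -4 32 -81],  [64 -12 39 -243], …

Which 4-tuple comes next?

First entry: differences are 5, 8, 11, … (increasing by 3 each time); 9, 14, 22, 33, 47, 64 → 84.
For the second entry, −8 each step: 28, 20, 12, 4, -4, -12 → -20.
Third entry — alternating steps +7, +9, +7, +9, …: 0, 7, 16, 23, 32, 39 → 48.
Fourth entry goes -1, -3, -9, -27, -81, -243 → -729 (×3 each step).
Putting it together: [84 -20 48 -729].

[84 -20 48 -729]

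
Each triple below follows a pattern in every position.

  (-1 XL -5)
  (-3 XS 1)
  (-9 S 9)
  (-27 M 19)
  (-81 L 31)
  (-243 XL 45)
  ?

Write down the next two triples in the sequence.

First part: -1, -3, -9, -27, -81, -243 → -729 → -2187 (×3 each step).
Size — repeats XL → XS → S → M → L: XL, XS, S, M, L, XL → XS → S.
Third part: differences are 6, 8, 10, … (increasing by 2 each time); -5, 1, 9, 19, 31, 45 → 61 → 79.
So the next two triples are (-729 XS 61) and (-2187 S 79).

(-729 XS 61), (-2187 S 79)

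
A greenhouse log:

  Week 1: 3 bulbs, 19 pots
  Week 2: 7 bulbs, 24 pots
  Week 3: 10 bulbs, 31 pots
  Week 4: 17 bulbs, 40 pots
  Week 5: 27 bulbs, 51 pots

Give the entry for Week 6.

44 bulbs, 64 pots

Bulbs: each term is the sum of the two before it, so 3, 7, 10, 17, 27 → 44.
Pots: 19, 24, 31, 40, 51 → 64 (differences are 5, 7, 9, … (increasing by 2 each time)).
So the next row is 44 bulbs, 64 pots.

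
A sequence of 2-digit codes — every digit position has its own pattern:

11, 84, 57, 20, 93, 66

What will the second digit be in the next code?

9

For the first digit, −3 each step, mod 10: 1, 8, 5, 2, 9, 6 → 3.
Second digit: 1, 4, 7, 0, 3, 6 → 9 (+3 each step, mod 10).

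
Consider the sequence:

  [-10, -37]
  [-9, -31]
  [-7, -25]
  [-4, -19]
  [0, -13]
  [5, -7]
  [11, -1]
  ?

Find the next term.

First part — differences are 1, 2, 3, … (increasing by 1 each time): -10, -9, -7, -4, 0, 5, 11 → 18.
Second part goes -37, -31, -25, -19, -13, -7, -1 → 5 (+6 each step).
So the next term is [18, 5].

[18, 5]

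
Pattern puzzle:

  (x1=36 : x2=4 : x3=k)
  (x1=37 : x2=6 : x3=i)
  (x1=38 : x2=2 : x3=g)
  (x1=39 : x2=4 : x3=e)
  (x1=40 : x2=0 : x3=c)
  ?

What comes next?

For the x1, +1 each step: 36, 37, 38, 39, 40 → 41.
X2 — alternating steps +2, −4, +2, −4, …: 4, 6, 2, 4, 0 → 2.
X3: k, i, g, e, c → a (letters move back 2 places in the alphabet).
Combining the parts gives (x1=41 : x2=2 : x3=a).

(x1=41 : x2=2 : x3=a)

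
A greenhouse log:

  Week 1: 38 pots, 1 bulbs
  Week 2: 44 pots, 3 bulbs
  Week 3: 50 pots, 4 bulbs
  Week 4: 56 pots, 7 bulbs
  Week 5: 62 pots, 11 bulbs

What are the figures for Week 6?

Pots: +6 each step; 38, 44, 50, 56, 62 → 68.
Bulbs: each term is the sum of the two before it, so 1, 3, 4, 7, 11 → 18.
Combining the parts gives 68 pots, 18 bulbs.

68 pots, 18 bulbs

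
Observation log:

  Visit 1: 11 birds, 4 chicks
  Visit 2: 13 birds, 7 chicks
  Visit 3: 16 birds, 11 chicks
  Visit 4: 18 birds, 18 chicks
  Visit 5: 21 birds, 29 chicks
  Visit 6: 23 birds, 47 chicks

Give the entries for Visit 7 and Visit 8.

Birds: 11, 13, 16, 18, 21, 23 → 26 → 28 (alternating steps +2, +3, +2, +3, …).
Chicks — each term is the sum of the two before it: 4, 7, 11, 18, 29, 47 → 76 → 123.
Putting the parts together: 26 birds, 76 chicks and then 28 birds, 123 chicks.

26 birds, 76 chicks; 28 birds, 123 chicks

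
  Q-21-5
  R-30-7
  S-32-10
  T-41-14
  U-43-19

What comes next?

Letter: Q, R, S, T, U → V (letters move forward 1 place in the alphabet).
Second component — alternating steps +9, +2, +9, +2, …: 21, 30, 32, 41, 43 → 52.
Third component — differences are 2, 3, 4, … (increasing by 1 each time): 5, 7, 10, 14, 19 → 25.
So the next tag is V-52-25.

V-52-25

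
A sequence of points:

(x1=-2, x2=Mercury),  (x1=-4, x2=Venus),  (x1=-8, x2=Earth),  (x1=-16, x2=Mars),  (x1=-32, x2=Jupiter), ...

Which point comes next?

X1 — ×2 each step: -2, -4, -8, -16, -32 → -64.
X2: runs through the planets Mercury→Neptune; Mercury, Venus, Earth, Mars, Jupiter → Saturn.
Combining the parts gives (x1=-64, x2=Saturn).

(x1=-64, x2=Saturn)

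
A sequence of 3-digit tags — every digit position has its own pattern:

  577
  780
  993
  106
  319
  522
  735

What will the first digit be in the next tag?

First digit goes 5, 7, 9, 1, 3, 5, 7 → 9 (+2 each step, mod 10).
Second digit goes 7, 8, 9, 0, 1, 2, 3 → 4 (+1 each step, mod 10).
For the third digit, +3 each step, mod 10: 7, 0, 3, 6, 9, 2, 5 → 8.

9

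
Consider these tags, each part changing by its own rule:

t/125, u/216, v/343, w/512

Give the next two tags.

Letter: letters move forward 1 place in the alphabet; t, u, v, w → x → y.
Second component: perfect cubes: 5³, 6³, 7³, …, so 125, 216, 343, 512 → 729 → 1000.
So the next two tags are x/729 and y/1000.

x/729 then y/1000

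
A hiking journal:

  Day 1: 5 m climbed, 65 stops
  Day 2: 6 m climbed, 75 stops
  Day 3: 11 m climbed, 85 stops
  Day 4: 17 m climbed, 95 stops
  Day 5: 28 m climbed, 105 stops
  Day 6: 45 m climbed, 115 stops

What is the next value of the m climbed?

73

M climbed: 5, 6, 11, 17, 28, 45 → 73 (each term is the sum of the two before it).
Stops: +10 each step, so 65, 75, 85, 95, 105, 115 → 125.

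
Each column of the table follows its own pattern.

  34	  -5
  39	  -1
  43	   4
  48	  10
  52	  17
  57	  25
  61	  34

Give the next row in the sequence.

First component: alternating steps +5, +4, +5, +4, …, so 34, 39, 43, 48, 52, 57, 61 → 66.
For the second component, differences are 4, 5, 6, … (increasing by 1 each time): -5, -1, 4, 10, 17, 25, 34 → 44.
Combining the parts gives 66  44.

66  44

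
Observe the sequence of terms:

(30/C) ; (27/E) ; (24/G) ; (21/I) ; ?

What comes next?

(18/K)

First part: −3 each step, so 30, 27, 24, 21 → 18.
Letter — letters move forward 2 places in the alphabet: C, E, G, I → K.
Combining the parts gives (18/K).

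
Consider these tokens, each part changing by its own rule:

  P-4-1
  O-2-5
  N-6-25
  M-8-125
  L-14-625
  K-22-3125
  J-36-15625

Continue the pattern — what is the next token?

Letter goes P, O, N, M, L, K, J → I (letters move back 1 place in the alphabet).
Second component: 4, 2, 6, 8, 14, 22, 36 → 58 (each term is the sum of the two before it).
Third component: 1, 5, 25, 125, 625, 3125, 15625 → 78125 (×5 each step).
Combining the parts gives I-58-78125.

I-58-78125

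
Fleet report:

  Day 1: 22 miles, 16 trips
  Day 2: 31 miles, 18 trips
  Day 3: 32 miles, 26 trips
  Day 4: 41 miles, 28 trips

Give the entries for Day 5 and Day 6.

Miles: 22, 31, 32, 41 → 42 → 51 (alternating steps +9, +1, +9, +1, …).
Trips — alternating steps +2, +8, +2, +8, …: 16, 18, 26, 28 → 36 → 38.
Putting the parts together: 42 miles, 36 trips and then 51 miles, 38 trips.

42 miles, 36 trips; 51 miles, 38 trips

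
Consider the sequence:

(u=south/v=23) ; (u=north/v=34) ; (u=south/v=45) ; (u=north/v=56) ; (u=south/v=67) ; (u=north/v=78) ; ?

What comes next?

(u=south/v=89)

U — alternates south ↔ north: south, north, south, north, south, north → south.
V goes 23, 34, 45, 56, 67, 78 → 89 (+11 each step).
So the next tuple is (u=south/v=89).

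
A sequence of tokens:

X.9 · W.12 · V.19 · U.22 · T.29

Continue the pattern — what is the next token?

S.32

For the letter, letters move back 1 place in the alphabet: X, W, V, U, T → S.
Second component: 9, 12, 19, 22, 29 → 32 (alternating steps +3, +7, +3, +7, …).
So the next token is S.32.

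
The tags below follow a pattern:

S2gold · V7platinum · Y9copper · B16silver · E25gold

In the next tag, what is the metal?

platinum

Metal: repeats gold → platinum → copper → silver, so gold, platinum, copper, silver, gold → platinum.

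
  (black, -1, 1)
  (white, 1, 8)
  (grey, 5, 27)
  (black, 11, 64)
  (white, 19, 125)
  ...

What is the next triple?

(grey, 29, 216)

Shade — repeats black → white → grey: black, white, grey, black, white → grey.
For the second entry, differences are 2, 4, 6, … (increasing by 2 each time): -1, 1, 5, 11, 19 → 29.
Third entry: 1, 8, 27, 64, 125 → 216 (perfect cubes: 1³, 2³, 3³, …).
So the next triple is (grey, 29, 216).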